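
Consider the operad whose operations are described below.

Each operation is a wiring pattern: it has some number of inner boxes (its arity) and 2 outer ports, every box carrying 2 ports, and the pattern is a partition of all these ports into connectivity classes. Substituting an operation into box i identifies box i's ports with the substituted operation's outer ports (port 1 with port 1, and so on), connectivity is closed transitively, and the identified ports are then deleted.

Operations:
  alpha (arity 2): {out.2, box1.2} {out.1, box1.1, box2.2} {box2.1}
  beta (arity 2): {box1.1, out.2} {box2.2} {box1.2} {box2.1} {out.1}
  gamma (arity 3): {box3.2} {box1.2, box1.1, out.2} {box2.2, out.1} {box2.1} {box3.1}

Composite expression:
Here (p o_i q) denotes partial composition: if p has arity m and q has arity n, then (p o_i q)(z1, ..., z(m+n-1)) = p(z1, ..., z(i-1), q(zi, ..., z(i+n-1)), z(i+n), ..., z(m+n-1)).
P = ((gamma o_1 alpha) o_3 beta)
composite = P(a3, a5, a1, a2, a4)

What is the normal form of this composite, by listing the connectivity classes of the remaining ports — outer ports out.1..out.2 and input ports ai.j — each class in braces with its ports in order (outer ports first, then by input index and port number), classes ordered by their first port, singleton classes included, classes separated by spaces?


{out.1, a1.1} {out.2, a3.1, a3.2, a5.2} {a1.2} {a2.1} {a2.2} {a4.1} {a4.2} {a5.1}

After gluing at gamma, chains via deleted ports link the a-ports.
alpha over (a3, a5) gives {out.1, a3.1, a5.2} {out.2, a3.2} {a5.1}, out.j being that stage's outer ports
beta over (a1, a2) gives {out.1} {out.2, a1.1} {a1.2} {a2.1} {a2.2}, out.j being that stage's outer ports
gamma over (a3, a5, a1, a2, a4) gives {out.1, a1.1} {out.2, a3.1, a3.2, a5.2} {a1.2} {a2.1} {a2.2} {a4.1} {a4.2} {a5.1}, out.j being that stage's outer ports


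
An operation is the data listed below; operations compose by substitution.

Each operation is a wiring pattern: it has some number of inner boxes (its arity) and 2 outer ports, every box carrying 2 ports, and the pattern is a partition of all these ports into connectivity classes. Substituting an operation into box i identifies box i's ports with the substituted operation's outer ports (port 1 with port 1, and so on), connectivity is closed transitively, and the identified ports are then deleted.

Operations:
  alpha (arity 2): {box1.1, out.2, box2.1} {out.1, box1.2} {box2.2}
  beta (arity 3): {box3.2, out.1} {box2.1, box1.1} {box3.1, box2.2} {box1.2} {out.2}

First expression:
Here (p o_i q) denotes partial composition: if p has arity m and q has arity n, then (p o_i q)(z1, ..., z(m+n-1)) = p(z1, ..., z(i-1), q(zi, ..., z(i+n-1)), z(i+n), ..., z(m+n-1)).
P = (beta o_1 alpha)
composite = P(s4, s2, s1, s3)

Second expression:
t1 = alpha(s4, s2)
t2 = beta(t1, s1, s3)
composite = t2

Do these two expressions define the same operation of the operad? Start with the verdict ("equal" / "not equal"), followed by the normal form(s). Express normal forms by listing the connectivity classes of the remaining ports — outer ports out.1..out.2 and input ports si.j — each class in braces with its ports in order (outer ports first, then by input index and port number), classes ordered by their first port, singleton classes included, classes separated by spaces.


equal; the common form is {out.1, s3.2} {out.2} {s1.1, s4.2} {s1.2, s3.1} {s2.1, s4.1} {s2.2}


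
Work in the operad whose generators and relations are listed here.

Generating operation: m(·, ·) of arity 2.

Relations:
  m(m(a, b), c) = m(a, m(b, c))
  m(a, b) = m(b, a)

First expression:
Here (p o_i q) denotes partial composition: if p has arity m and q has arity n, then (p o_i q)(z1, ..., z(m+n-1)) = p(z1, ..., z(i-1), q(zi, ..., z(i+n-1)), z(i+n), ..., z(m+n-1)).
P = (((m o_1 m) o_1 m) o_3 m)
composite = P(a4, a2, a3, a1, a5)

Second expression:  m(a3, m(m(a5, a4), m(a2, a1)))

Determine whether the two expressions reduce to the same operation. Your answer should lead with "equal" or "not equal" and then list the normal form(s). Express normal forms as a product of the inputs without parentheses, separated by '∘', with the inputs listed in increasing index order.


Reducing the first expression gives a1 ∘ a2 ∘ a3 ∘ a4 ∘ a5
Reducing the second expression gives a1 ∘ a2 ∘ a3 ∘ a4 ∘ a5
Both agree, so they are equal.

equal; both compose to a1 ∘ a2 ∘ a3 ∘ a4 ∘ a5


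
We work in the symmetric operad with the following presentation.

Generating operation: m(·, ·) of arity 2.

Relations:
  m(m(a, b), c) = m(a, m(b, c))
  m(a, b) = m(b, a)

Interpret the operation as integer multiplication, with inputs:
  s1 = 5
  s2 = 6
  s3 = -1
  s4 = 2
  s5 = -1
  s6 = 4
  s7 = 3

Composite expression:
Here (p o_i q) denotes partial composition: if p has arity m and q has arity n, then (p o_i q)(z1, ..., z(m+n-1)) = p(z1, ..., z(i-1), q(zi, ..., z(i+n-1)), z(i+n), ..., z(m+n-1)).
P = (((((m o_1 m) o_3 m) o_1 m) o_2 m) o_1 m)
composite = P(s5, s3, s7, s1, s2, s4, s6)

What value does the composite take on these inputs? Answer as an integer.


720


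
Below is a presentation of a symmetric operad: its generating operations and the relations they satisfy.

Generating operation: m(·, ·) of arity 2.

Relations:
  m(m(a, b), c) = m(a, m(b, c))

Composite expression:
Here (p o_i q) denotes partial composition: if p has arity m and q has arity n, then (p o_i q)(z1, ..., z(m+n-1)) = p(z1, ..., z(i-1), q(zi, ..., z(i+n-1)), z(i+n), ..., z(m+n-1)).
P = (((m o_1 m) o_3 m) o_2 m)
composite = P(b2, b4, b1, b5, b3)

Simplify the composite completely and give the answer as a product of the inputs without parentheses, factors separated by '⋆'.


b2 ⋆ b4 ⋆ b1 ⋆ b5 ⋆ b3

Key point: m is associative — brackets drop, the b-order remains.
m(b4, b1) reduces to b4 ⋆ b1
m(b2, m(b4, b1)) reduces to b2 ⋆ b4 ⋆ b1
m(b5, b3) reduces to b5 ⋆ b3
m(m(b2, m(b4, b1)), m(b5, b3)) reduces to b2 ⋆ b4 ⋆ b1 ⋆ b5 ⋆ b3


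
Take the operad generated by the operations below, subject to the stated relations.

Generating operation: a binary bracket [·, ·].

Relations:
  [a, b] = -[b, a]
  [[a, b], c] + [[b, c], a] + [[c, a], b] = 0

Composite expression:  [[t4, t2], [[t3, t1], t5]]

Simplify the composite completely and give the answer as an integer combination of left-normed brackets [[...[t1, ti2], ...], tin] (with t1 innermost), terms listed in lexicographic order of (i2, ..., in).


Expand each bracket as ab - ba; the t1-initial words give the coefficients.
Composite bracket: [[t4, t2], [[t3, t1], t5]]
Expanding via [a, b] = ab - ba: 16 signed words (2^4 = 16).
Coefficients come from the t1-initial words:
  word t1t3t5t2t4 has sign -1, contributing -[[[[t1, t3], t5], t2], t4]
  word t1t3t5t4t2 has sign +1, contributing +[[[[t1, t3], t5], t4], t2]

-[[[[t1, t3], t5], t2], t4] + [[[[t1, t3], t5], t4], t2]


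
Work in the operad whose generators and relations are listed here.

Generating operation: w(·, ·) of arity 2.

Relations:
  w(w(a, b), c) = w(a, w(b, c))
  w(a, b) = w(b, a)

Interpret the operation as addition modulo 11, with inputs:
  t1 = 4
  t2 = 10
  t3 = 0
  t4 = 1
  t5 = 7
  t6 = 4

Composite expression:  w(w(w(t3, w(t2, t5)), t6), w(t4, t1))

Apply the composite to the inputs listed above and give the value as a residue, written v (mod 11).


4 (mod 11)

w(t2, t5) = 6
w(t3, w(t2, t5)) = 6
w(w(t3, w(t2, t5)), t6) = 10
w(t4, t1) = 5
w(w(w(t3, w(t2, t5)), t6), w(t4, t1)) = 4


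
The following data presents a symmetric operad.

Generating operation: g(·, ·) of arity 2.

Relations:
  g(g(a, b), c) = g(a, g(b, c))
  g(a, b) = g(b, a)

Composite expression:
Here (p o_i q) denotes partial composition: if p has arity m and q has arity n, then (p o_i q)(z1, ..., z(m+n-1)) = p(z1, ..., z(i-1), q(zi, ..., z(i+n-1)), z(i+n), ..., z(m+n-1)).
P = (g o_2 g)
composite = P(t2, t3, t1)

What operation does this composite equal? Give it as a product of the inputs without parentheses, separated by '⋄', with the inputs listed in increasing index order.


t1 ⋄ t2 ⋄ t3

Both nesting and order wash out for g; what remains is which t's occur.
g(t3, t1) spells out as t3 ⋄ t1
g(t2, g(t3, t1)) spells out as t2 ⋄ t3 ⋄ t1
reordering the factors by index: t1 ⋄ t2 ⋄ t3


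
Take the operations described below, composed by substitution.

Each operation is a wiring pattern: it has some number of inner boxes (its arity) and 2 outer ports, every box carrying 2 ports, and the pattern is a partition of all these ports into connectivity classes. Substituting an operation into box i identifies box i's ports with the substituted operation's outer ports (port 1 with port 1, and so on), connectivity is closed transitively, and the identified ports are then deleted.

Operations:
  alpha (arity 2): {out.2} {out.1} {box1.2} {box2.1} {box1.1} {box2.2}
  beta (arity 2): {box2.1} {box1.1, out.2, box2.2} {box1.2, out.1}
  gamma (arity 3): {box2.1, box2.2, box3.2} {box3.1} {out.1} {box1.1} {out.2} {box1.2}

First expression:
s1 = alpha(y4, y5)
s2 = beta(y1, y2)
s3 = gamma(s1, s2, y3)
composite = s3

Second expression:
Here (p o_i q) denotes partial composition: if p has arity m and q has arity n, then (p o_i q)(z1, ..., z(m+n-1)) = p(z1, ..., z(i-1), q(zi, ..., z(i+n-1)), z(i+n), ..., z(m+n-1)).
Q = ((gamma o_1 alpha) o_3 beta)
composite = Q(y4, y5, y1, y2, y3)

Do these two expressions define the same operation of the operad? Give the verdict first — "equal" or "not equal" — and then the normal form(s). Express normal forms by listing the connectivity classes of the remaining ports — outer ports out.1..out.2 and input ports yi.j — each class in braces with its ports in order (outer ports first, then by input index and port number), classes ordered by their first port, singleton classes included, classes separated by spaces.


equal: each reduces to {out.1} {out.2} {y1.1, y1.2, y2.2, y3.2} {y2.1} {y3.1} {y4.1} {y4.2} {y5.1} {y5.2}


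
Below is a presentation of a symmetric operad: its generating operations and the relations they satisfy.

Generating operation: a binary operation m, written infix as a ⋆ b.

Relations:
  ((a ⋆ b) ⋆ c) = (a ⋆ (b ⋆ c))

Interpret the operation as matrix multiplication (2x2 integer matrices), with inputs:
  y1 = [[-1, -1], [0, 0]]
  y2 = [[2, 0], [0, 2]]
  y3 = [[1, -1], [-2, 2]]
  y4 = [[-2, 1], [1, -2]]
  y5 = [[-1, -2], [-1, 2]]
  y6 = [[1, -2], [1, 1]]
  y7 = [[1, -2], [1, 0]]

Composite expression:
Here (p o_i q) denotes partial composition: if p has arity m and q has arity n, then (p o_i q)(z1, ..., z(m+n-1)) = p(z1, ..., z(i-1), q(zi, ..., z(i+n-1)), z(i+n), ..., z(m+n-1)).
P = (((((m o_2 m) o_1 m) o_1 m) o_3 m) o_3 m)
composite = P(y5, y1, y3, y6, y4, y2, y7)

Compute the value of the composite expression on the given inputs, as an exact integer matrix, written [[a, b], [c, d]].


[[-6, -12], [-6, -12]]


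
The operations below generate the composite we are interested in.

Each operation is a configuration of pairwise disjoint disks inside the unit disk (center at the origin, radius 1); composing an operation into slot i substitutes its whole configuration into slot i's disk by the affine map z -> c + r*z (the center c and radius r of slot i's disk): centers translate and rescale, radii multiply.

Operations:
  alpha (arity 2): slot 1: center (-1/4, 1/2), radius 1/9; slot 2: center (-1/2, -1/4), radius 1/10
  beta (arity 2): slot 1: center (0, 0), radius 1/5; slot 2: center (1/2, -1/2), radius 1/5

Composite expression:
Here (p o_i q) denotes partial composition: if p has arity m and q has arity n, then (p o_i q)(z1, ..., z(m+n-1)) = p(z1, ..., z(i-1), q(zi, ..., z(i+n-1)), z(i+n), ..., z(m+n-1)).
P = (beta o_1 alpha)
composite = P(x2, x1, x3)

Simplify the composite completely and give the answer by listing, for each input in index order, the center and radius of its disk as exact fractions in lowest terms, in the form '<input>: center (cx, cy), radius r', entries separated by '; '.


x1: center (-1/10, -1/20), radius 1/50; x2: center (-1/20, 1/10), radius 1/45; x3: center (1/2, -1/2), radius 1/5

Affine substitution under beta: radii multiply and x-centers shift.
input x2: applying the 2 nested substitutions gives center (-1/20, 1/10), radius 1/45
input x1: applying the 2 nested substitutions gives center (-1/10, -1/20), radius 1/50
input x3: applying the 1 nested substitution gives center (1/2, -1/2), radius 1/5


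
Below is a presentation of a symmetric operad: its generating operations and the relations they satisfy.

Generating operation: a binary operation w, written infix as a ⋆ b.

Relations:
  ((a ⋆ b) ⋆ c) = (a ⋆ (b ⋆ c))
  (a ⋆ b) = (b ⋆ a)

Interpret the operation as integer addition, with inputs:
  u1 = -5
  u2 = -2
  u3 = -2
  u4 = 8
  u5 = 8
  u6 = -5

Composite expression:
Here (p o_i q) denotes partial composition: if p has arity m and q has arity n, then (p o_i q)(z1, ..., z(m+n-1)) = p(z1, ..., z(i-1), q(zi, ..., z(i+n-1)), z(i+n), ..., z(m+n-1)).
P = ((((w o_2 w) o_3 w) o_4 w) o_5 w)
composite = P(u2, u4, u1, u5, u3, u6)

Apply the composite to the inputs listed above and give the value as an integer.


(u3 ⋆ u6) = -7
(u5 ⋆ (u3 ⋆ u6)) = 1
(u1 ⋆ (u5 ⋆ (u3 ⋆ u6))) = -4
(u4 ⋆ (u1 ⋆ (u5 ⋆ (u3 ⋆ u6)))) = 4
(u2 ⋆ (u4 ⋆ (u1 ⋆ (u5 ⋆ (u3 ⋆ u6))))) = 2

2


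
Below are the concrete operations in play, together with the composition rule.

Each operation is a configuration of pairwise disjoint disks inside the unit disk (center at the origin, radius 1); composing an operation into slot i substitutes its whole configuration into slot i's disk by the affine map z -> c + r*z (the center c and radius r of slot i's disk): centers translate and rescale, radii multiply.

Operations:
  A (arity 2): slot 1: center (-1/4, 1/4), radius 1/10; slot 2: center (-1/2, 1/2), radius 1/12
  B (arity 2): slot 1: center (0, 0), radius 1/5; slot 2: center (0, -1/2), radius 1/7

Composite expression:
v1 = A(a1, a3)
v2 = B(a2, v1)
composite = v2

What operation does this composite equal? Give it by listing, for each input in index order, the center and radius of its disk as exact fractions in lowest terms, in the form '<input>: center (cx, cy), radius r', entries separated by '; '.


Nesting under B composes maps z -> c + r*z down each a-path.
input a2: applying the 1 nested substitution gives center (0, 0), radius 1/5
input a1: applying the 2 nested substitutions gives center (-1/28, -13/28), radius 1/70
input a3: applying the 2 nested substitutions gives center (-1/14, -3/7), radius 1/84

a1: center (-1/28, -13/28), radius 1/70; a2: center (0, 0), radius 1/5; a3: center (-1/14, -3/7), radius 1/84


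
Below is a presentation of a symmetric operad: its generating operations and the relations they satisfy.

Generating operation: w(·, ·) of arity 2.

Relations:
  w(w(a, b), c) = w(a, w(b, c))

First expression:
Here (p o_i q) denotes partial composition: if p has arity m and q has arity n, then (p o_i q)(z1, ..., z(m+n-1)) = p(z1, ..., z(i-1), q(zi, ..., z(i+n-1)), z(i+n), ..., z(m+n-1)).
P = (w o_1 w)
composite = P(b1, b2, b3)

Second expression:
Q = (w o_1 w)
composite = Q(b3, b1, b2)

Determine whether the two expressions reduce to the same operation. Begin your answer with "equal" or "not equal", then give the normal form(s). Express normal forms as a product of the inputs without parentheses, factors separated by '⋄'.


not equal — first b1 ⋄ b2 ⋄ b3, second b3 ⋄ b1 ⋄ b2

The first expression reduces to b1 ⋄ b2 ⋄ b3
The second expression reduces to b3 ⋄ b1 ⋄ b2
They disagree, so not equal.


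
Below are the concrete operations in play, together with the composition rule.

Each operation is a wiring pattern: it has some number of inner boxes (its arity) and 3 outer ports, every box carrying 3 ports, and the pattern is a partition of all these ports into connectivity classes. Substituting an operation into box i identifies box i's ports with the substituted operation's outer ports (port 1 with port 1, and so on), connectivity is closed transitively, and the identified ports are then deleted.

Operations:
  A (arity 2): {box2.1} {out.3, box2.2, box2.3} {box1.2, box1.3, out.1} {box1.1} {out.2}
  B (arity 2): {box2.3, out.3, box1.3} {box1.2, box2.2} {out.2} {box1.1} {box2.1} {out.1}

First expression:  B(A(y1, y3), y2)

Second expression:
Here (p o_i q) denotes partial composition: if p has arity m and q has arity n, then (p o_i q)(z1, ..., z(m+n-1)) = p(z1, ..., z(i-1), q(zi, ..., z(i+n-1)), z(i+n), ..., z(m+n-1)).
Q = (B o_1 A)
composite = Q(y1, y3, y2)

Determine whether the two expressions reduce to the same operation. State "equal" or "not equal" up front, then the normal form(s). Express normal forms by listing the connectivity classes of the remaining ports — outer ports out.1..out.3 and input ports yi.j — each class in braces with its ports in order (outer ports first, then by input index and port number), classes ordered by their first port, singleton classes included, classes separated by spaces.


equal — both sides give {out.1} {out.2} {out.3, y2.3, y3.2, y3.3} {y1.1} {y1.2, y1.3} {y2.1} {y2.2} {y3.1}


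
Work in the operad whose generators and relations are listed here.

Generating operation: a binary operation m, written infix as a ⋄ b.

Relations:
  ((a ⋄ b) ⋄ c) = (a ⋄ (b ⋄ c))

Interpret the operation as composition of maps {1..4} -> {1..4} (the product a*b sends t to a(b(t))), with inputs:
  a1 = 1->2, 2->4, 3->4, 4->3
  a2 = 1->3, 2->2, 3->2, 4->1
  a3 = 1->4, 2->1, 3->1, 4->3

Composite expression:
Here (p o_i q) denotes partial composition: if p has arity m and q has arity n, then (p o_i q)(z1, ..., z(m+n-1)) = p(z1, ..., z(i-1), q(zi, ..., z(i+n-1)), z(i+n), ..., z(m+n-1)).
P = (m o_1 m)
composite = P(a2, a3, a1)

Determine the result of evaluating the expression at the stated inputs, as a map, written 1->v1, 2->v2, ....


(a2 ⋄ a3) = 1->1, 2->3, 3->3, 4->2
((a2 ⋄ a3) ⋄ a1) = 1->3, 2->2, 3->2, 4->3

1->3, 2->2, 3->2, 4->3


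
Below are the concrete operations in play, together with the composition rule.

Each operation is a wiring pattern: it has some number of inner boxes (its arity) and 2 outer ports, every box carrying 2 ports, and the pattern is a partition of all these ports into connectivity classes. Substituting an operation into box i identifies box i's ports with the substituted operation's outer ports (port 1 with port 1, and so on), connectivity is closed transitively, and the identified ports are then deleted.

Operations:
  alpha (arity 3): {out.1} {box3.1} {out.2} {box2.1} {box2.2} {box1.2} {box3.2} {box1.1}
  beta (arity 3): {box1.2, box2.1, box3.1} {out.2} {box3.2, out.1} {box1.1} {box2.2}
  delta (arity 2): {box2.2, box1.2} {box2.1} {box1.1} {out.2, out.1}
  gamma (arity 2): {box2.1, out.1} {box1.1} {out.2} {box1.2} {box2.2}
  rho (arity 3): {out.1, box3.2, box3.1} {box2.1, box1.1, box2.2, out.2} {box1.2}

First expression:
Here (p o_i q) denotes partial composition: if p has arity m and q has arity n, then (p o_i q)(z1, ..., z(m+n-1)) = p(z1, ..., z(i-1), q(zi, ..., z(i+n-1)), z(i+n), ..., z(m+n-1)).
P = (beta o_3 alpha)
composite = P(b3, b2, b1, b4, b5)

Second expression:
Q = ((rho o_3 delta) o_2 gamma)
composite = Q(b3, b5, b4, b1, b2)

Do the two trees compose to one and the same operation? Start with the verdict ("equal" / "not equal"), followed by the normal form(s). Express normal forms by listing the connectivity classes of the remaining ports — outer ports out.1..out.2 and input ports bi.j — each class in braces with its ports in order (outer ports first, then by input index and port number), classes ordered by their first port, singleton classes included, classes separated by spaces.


Normal form of the first expression: {out.1} {out.2} {b1.1} {b1.2} {b2.1, b3.2} {b2.2} {b3.1} {b4.1} {b4.2} {b5.1} {b5.2}
Normal form of the second expression: {out.1} {out.2, b3.1, b4.1} {b1.1} {b1.2, b2.2} {b2.1} {b3.2} {b4.2} {b5.1} {b5.2}
Different reductions; not equal.

not equal: they reduce to {out.1} {out.2} {b1.1} {b1.2} {b2.1, b3.2} {b2.2} {b3.1} {b4.1} {b4.2} {b5.1} {b5.2} and {out.1} {out.2, b3.1, b4.1} {b1.1} {b1.2, b2.2} {b2.1} {b3.2} {b4.2} {b5.1} {b5.2}


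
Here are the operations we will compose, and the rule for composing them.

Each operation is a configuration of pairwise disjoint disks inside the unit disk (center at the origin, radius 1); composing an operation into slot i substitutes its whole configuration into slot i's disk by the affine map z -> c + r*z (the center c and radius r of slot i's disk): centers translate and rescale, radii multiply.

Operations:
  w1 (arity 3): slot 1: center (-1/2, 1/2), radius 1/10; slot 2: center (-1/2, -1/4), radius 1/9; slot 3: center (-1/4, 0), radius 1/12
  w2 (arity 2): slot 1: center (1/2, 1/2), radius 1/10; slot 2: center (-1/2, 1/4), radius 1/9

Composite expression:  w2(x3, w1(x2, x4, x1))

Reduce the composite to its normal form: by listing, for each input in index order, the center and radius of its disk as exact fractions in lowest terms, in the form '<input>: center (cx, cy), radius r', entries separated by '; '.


Each x-disk chains the slot maps above it in w2; radii multiply.
for x3, the 1-step affine chain lands on center (1/2, 1/2), radius 1/10
for x2, the 2-step affine chain lands on center (-5/9, 11/36), radius 1/90
for x4, the 2-step affine chain lands on center (-5/9, 2/9), radius 1/81
for x1, the 2-step affine chain lands on center (-19/36, 1/4), radius 1/108

x1: center (-19/36, 1/4), radius 1/108; x2: center (-5/9, 11/36), radius 1/90; x3: center (1/2, 1/2), radius 1/10; x4: center (-5/9, 2/9), radius 1/81


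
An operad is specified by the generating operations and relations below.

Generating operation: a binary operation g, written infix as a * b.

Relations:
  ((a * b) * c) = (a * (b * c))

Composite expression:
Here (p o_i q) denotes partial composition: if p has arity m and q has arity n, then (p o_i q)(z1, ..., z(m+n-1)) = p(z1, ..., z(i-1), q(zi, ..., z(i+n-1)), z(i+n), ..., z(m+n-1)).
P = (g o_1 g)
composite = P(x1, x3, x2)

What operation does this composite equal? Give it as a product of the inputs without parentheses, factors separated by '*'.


x1 * x3 * x2


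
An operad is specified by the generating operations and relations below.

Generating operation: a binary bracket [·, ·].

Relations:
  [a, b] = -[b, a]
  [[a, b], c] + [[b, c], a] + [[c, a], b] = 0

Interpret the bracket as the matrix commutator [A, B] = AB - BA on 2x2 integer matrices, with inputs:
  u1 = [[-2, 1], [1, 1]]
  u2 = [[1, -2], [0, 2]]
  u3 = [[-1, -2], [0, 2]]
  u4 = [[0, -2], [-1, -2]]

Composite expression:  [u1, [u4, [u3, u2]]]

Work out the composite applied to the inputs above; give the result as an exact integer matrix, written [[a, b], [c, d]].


[[-8, -32], [8, 8]]

[u3, u2] = [[0, 4], [0, 0]]
[u4, [u3, u2]] = [[4, 8], [0, -4]]
[u1, [u4, [u3, u2]]] = [[-8, -32], [8, 8]]


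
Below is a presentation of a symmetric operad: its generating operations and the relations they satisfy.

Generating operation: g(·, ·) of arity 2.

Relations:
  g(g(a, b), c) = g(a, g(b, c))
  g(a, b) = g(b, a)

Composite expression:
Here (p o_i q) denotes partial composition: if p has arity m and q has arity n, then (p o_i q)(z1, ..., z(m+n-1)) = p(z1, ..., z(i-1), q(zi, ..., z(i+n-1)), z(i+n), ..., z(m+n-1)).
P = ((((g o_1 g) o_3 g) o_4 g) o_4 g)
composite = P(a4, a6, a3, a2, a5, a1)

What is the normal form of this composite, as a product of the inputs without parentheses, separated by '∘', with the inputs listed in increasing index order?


a1 ∘ a2 ∘ a3 ∘ a4 ∘ a5 ∘ a6


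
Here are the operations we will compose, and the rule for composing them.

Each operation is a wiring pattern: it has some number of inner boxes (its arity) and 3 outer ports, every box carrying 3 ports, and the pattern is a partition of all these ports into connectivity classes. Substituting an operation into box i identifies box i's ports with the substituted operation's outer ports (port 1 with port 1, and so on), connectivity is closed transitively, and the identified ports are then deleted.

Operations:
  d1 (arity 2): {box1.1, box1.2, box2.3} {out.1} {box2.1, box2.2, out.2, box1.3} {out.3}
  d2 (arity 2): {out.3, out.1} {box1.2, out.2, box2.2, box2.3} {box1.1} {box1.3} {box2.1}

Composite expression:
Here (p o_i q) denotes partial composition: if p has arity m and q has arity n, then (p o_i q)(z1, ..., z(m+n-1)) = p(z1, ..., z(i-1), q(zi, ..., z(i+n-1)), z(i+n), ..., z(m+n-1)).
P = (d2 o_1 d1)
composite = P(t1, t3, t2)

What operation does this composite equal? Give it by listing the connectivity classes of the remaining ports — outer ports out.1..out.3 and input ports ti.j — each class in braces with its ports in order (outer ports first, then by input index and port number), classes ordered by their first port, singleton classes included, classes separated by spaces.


{out.1, out.3} {out.2, t1.3, t2.2, t2.3, t3.1, t3.2} {t1.1, t1.2, t3.3} {t2.1}

Reachability decides: close wires over d2-identified ports.
after d1, the pattern on (t1, t3) reads {out.1} {out.2, t1.3, t3.1, t3.2} {out.3} {t1.1, t1.2, t3.3} (out.j = its outer ports)
after d2, the pattern on (t1, t3, t2) reads {out.1, out.3} {out.2, t1.3, t2.2, t2.3, t3.1, t3.2} {t1.1, t1.2, t3.3} {t2.1} (out.j = its outer ports)


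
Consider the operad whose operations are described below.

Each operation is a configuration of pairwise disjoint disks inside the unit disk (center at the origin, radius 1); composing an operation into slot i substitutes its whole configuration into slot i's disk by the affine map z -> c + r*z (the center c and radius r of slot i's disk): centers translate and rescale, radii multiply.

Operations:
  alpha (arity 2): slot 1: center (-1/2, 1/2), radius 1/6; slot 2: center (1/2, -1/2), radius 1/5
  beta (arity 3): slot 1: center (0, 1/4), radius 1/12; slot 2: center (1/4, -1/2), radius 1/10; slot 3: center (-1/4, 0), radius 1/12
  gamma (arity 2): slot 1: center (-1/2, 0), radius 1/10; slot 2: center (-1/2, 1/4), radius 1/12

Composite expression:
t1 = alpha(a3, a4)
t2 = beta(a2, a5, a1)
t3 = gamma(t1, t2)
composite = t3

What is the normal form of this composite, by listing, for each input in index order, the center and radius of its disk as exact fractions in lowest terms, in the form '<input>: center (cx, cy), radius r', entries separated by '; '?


Affine substitution under gamma: radii multiply and a-centers shift.
input a3: applying the 2 nested substitutions gives center (-11/20, 1/20), radius 1/60
input a4: applying the 2 nested substitutions gives center (-9/20, -1/20), radius 1/50
input a2: applying the 2 nested substitutions gives center (-1/2, 13/48), radius 1/144
input a5: applying the 2 nested substitutions gives center (-23/48, 5/24), radius 1/120
input a1: applying the 2 nested substitutions gives center (-25/48, 1/4), radius 1/144

a1: center (-25/48, 1/4), radius 1/144; a2: center (-1/2, 13/48), radius 1/144; a3: center (-11/20, 1/20), radius 1/60; a4: center (-9/20, -1/20), radius 1/50; a5: center (-23/48, 5/24), radius 1/120


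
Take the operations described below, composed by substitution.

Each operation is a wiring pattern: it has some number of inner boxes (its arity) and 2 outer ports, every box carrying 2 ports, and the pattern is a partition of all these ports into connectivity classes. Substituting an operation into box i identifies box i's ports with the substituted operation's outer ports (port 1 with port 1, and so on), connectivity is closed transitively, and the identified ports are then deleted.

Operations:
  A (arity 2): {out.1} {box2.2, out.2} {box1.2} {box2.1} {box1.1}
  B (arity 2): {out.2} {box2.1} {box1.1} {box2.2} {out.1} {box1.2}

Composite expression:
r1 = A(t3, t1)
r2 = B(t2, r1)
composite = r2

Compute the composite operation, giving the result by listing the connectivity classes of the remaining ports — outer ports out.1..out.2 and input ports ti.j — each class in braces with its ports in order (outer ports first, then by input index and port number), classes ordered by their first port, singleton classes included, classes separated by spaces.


{out.1} {out.2} {t1.1} {t1.2} {t2.1} {t2.2} {t3.1} {t3.2}


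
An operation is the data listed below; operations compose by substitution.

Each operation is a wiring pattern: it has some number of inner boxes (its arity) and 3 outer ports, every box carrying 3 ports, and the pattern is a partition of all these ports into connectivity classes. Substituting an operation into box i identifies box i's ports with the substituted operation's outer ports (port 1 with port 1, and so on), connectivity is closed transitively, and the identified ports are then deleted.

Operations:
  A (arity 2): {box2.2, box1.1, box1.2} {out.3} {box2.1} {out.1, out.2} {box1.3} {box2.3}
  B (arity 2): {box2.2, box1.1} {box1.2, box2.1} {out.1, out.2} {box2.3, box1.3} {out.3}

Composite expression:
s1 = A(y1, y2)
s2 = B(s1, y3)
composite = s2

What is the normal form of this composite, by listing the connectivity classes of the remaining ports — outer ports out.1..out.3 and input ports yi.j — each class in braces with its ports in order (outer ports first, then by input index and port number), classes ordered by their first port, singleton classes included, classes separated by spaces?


{out.1, out.2} {out.3} {y1.1, y1.2, y2.2} {y1.3} {y2.1} {y2.3} {y3.1, y3.2} {y3.3}

After gluing at B, chains via deleted ports link the y-ports.
through A, on inputs (y1, y2): {out.1, out.2} {out.3} {y1.1, y1.2, y2.2} {y1.3} {y2.1} {y2.3} (out.j = stage outer ports)
through B, on inputs (y1, y2, y3): {out.1, out.2} {out.3} {y1.1, y1.2, y2.2} {y1.3} {y2.1} {y2.3} {y3.1, y3.2} {y3.3} (out.j = stage outer ports)


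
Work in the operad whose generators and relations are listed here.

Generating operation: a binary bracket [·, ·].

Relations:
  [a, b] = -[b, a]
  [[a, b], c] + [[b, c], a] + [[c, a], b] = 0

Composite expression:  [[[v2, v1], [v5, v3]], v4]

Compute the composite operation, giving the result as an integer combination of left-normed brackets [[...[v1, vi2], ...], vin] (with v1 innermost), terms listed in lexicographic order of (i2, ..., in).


[[[[v1, v2], v3], v5], v4] - [[[[v1, v2], v5], v3], v4]

Antisymmetry and Jacobi reduce to v1-anchored left-normed brackets.
Composite bracket: [[[v2, v1], [v5, v3]], v4]
Applying ab - ba throughout gives 16 signed words (2^4 = 16).
Coefficients come from the v1-initial words:
  v1v2v3v5v4 appears with sign +1, giving the term +[[[[v1, v2], v3], v5], v4]
  v1v2v5v3v4 appears with sign -1, giving the term -[[[[v1, v2], v5], v3], v4]


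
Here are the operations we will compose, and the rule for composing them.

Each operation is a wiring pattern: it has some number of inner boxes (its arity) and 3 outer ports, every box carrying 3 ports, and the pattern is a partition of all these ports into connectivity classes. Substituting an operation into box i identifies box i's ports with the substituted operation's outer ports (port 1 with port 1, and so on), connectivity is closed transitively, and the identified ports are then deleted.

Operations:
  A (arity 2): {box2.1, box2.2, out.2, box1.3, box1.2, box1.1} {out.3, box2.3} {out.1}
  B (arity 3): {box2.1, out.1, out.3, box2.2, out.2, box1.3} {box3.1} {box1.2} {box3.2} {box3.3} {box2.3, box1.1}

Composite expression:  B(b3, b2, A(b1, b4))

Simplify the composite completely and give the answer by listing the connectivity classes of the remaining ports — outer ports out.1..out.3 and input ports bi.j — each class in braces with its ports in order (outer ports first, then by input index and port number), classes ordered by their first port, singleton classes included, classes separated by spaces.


{out.1, out.2, out.3, b2.1, b2.2, b3.3} {b1.1, b1.2, b1.3, b4.1, b4.2} {b2.3, b3.1} {b3.2} {b4.3}


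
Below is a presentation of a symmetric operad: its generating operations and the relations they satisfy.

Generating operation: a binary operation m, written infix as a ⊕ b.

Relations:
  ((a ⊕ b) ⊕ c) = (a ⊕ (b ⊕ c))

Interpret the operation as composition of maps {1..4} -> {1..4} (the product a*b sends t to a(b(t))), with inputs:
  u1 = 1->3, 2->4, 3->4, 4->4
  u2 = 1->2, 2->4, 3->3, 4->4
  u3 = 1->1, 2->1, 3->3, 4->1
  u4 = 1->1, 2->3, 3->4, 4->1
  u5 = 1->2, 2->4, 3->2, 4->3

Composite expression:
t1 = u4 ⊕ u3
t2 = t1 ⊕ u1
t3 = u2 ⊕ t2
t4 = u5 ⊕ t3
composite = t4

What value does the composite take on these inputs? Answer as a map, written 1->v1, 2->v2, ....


1->3, 2->4, 3->4, 4->4

(u4 ⊕ u3) = 1->1, 2->1, 3->4, 4->1
((u4 ⊕ u3) ⊕ u1) = 1->4, 2->1, 3->1, 4->1
(u2 ⊕ ((u4 ⊕ u3) ⊕ u1)) = 1->4, 2->2, 3->2, 4->2
(u5 ⊕ (u2 ⊕ ((u4 ⊕ u3) ⊕ u1))) = 1->3, 2->4, 3->4, 4->4


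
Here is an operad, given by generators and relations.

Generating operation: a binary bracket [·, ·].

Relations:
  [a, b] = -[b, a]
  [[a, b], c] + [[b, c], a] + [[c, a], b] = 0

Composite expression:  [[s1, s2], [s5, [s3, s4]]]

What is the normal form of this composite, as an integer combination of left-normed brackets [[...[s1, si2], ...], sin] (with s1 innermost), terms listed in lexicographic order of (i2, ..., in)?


-[[[[s1, s2], s3], s4], s5] + [[[[s1, s2], s4], s3], s5] + [[[[s1, s2], s5], s3], s4] - [[[[s1, s2], s5], s4], s3]

Left-normed coefficients sit on the s1-initial expansion words.
Composite bracket: [[s1, s2], [s5, [s3, s4]]]
Under [a, b] = ab - ba we get 16 signed associative words (2^4 = 16).
The s1-initial words carry the normal form:
  from s1s2s3s4s5, sign -1: term -[[[[s1, s2], s3], s4], s5]
  from s1s2s4s3s5, sign +1: term +[[[[s1, s2], s4], s3], s5]
  from s1s2s5s3s4, sign +1: term +[[[[s1, s2], s5], s3], s4]
  from s1s2s5s4s3, sign -1: term -[[[[s1, s2], s5], s4], s3]


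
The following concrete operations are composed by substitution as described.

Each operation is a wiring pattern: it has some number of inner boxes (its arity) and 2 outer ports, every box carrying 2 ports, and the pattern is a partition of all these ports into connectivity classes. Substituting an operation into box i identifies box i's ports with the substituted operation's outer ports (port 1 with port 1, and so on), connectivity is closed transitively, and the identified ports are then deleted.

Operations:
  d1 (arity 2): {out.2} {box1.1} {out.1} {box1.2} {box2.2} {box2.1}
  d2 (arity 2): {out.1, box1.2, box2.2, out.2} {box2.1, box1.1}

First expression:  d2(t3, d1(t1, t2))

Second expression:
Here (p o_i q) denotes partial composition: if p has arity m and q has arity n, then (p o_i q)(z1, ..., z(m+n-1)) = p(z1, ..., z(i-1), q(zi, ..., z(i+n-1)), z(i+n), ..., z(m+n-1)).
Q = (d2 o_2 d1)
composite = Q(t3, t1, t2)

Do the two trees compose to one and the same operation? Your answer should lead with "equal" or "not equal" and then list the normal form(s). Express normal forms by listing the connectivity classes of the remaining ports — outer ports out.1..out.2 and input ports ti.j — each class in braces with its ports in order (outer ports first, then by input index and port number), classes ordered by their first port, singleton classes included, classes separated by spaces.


equal — both sides give {out.1, out.2, t3.2} {t1.1} {t1.2} {t2.1} {t2.2} {t3.1}

Reducing the first expression gives {out.1, out.2, t3.2} {t1.1} {t1.2} {t2.1} {t2.2} {t3.1}
Reducing the second expression gives {out.1, out.2, t3.2} {t1.1} {t1.2} {t2.1} {t2.2} {t3.1}
Same normal form: equal.


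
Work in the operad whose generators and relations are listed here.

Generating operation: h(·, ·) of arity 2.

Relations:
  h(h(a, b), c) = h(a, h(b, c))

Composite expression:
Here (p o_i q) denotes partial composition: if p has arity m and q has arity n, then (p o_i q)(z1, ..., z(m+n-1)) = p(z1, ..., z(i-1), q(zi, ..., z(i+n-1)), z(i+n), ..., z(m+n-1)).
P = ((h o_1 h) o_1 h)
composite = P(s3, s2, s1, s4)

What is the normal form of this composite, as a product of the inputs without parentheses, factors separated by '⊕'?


s3 ⊕ s2 ⊕ s1 ⊕ s4


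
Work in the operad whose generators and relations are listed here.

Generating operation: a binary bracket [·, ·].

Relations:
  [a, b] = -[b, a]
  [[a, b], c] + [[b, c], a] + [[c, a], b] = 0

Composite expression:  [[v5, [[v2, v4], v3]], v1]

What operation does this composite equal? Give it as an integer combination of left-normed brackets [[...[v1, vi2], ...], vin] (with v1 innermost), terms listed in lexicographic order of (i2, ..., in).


In the tensor algebra, words opening v1 carry the v1-anchored form.
Composite bracket: [[v5, [[v2, v4], v3]], v1]
Expanding via [a, b] = ab - ba: 16 signed words (2^4 = 16).
Collect the words opening with v1:
  from v1v2v4v3v5, sign +1: term +[[[[v1, v2], v4], v3], v5]
  from v1v3v2v4v5, sign -1: term -[[[[v1, v3], v2], v4], v5]
  from v1v3v4v2v5, sign +1: term +[[[[v1, v3], v4], v2], v5]
  from v1v4v2v3v5, sign -1: term -[[[[v1, v4], v2], v3], v5]
  from v1v5v2v4v3, sign -1: term -[[[[v1, v5], v2], v4], v3]
  from v1v5v3v2v4, sign +1: term +[[[[v1, v5], v3], v2], v4]
  from v1v5v3v4v2, sign -1: term -[[[[v1, v5], v3], v4], v2]
  from v1v5v4v2v3, sign +1: term +[[[[v1, v5], v4], v2], v3]

[[[[v1, v2], v4], v3], v5] - [[[[v1, v3], v2], v4], v5] + [[[[v1, v3], v4], v2], v5] - [[[[v1, v4], v2], v3], v5] - [[[[v1, v5], v2], v4], v3] + [[[[v1, v5], v3], v2], v4] - [[[[v1, v5], v3], v4], v2] + [[[[v1, v5], v4], v2], v3]


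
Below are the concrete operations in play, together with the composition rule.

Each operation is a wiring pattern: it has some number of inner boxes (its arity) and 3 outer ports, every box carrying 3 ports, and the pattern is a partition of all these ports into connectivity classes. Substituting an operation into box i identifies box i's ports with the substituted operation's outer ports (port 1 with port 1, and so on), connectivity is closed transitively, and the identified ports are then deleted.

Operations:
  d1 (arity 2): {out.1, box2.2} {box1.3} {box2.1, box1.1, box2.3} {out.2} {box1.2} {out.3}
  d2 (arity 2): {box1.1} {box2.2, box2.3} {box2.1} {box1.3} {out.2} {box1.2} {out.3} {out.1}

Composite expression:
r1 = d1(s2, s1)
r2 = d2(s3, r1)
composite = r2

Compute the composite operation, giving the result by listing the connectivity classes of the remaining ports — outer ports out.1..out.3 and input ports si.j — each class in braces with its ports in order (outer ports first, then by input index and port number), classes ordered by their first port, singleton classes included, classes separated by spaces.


Two ports join when wires chain via d2-identified ports.
the subtree at d1 composes to {out.1, s1.2} {out.2} {out.3} {s1.1, s1.3, s2.1} {s2.2} {s2.3} on (s2, s1); out.j = own outer ports
the subtree at d2 composes to {out.1} {out.2} {out.3} {s1.1, s1.3, s2.1} {s1.2} {s2.2} {s2.3} {s3.1} {s3.2} {s3.3} on (s3, s2, s1); out.j = own outer ports

{out.1} {out.2} {out.3} {s1.1, s1.3, s2.1} {s1.2} {s2.2} {s2.3} {s3.1} {s3.2} {s3.3}


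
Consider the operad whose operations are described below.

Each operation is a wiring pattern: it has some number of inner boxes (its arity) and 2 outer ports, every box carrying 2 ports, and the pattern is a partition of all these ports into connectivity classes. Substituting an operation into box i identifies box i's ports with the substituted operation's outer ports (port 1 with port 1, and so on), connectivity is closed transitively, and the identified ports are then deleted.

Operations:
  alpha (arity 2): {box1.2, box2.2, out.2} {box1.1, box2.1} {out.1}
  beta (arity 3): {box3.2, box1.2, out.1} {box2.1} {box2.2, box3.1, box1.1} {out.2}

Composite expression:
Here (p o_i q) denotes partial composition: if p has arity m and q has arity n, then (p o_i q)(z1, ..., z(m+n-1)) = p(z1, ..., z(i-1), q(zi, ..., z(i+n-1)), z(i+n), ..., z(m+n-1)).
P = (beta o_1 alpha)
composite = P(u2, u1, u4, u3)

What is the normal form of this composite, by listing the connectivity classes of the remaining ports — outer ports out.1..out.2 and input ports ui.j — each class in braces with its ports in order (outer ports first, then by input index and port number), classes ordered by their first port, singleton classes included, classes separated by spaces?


Reachability decides: close wires over beta-identified ports.
the subtree at alpha composes to {out.1} {out.2, u1.2, u2.2} {u1.1, u2.1} on (u2, u1); out.j = own outer ports
the subtree at beta composes to {out.1, u1.2, u2.2, u3.2} {out.2} {u1.1, u2.1} {u3.1, u4.2} {u4.1} on (u2, u1, u4, u3); out.j = own outer ports

{out.1, u1.2, u2.2, u3.2} {out.2} {u1.1, u2.1} {u3.1, u4.2} {u4.1}
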